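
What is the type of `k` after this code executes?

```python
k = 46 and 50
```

'and' returns the last value when all truthy (50, which is int)

int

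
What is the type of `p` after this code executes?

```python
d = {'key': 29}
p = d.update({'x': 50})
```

dict.update() returns None

NoneType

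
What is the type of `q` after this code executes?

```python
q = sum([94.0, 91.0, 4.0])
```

sum() of floats returns float

float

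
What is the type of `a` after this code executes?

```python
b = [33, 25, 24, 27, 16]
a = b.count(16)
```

list.count() returns int

int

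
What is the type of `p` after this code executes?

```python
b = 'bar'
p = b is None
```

'is' comparison returns bool

bool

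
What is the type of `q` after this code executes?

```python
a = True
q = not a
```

'not' always returns bool

bool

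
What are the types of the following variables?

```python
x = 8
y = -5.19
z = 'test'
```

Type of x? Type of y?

x is int; y is float

int, float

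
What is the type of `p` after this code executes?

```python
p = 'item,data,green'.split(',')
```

str.split() returns list

list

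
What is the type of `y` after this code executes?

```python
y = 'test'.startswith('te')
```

str.startswith() returns bool

bool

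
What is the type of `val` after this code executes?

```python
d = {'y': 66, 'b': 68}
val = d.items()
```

dict.items() returns a dict_items view

dict_items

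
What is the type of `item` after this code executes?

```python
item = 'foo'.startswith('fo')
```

str.startswith() returns bool

bool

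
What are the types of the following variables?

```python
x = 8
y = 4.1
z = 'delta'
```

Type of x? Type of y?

x is int; y is float

int, float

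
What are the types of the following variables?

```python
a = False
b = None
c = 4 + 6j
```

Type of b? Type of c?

b is NoneType; c is complex

NoneType, complex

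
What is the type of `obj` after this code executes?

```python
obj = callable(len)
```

callable() returns bool

bool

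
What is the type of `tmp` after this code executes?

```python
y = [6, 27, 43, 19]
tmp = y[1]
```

Indexing a list of ints returns int (y[1] = 27)

int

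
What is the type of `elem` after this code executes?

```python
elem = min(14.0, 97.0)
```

min() of floats returns float

float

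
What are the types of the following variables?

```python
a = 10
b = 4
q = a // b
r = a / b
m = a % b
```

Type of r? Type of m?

int / int returns float; int % int returns int

float, int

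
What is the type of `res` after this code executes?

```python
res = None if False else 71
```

Ternary: condition is False, else branch (71) taken → int

int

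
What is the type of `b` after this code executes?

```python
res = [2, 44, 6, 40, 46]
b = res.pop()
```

list.pop() returns the popped element (int here)

int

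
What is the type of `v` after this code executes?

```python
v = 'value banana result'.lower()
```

str.lower() returns str

str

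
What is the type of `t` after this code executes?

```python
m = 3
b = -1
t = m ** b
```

int ** negative int returns float

float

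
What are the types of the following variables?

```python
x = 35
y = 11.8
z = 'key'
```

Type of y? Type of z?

y is float; z is str

float, str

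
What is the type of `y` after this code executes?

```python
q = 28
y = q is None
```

'is' comparison returns bool

bool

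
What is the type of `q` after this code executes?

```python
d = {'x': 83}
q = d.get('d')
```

dict.get() returns None when key 'd' is not found and no default given

NoneType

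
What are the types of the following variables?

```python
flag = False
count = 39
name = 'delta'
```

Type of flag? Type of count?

flag is bool; count is int

bool, int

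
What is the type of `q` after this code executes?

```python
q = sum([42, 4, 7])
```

sum() of ints returns int

int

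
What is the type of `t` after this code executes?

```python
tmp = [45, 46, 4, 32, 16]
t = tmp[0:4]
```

Slicing a list always returns a list

list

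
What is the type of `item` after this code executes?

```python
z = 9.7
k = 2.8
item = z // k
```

float // float returns float (floor division preserves float type)

float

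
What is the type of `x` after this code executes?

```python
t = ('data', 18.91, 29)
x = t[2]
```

Index 2 of tuple is 29 which is int

int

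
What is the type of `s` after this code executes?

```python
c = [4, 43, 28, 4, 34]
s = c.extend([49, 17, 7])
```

list.extend() returns None

NoneType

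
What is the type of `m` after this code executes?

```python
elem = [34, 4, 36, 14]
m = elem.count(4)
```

list.count() returns int

int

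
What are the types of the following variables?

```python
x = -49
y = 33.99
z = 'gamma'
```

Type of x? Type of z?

x is int; z is str

int, str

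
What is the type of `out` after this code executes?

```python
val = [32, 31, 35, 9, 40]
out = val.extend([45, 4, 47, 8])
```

list.extend() returns None

NoneType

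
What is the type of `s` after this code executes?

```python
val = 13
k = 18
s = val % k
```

int % int returns int (13 % 18 = 13)

int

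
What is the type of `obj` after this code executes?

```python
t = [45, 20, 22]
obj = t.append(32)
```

list.append() returns None (mutates in place)

NoneType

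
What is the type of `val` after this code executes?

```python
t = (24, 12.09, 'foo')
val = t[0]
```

Index 0 of tuple is 24 which is int

int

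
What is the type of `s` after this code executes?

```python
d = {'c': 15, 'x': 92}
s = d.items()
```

dict.items() returns a dict_items view

dict_items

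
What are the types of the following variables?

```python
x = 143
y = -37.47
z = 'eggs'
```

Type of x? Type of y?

x is int; y is float

int, float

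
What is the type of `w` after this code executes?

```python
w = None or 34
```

'or' with None returns the other value (34, int)

int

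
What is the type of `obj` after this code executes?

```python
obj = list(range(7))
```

list(range(...)) returns list

list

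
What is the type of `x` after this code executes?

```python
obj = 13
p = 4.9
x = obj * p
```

int * float returns float (13 * 4.9 = 63.7)

float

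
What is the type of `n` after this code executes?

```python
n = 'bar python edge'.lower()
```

str.lower() returns str

str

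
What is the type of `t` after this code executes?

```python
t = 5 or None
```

'or' returns first truthy value (5, int)

int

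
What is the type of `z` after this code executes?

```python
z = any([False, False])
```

any() returns bool

bool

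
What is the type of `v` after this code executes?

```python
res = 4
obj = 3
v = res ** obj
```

int ** positive int returns int (4 ** 3 = 64)

int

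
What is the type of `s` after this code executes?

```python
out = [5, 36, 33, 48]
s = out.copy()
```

list.copy() returns list

list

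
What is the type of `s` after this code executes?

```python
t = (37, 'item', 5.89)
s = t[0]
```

Index 0 of tuple is 37 which is int

int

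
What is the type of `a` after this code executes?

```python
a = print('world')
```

print() returns None

NoneType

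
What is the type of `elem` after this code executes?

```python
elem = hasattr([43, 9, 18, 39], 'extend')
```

hasattr() returns bool

bool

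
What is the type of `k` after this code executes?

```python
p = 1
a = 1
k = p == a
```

Equality comparison returns bool

bool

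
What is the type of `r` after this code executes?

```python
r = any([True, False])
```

any() returns bool

bool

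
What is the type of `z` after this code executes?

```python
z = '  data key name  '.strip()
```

str.strip() returns str

str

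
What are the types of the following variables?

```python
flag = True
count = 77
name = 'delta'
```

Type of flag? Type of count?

flag is bool; count is int

bool, int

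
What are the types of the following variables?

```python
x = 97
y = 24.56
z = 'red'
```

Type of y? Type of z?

y is float; z is str

float, str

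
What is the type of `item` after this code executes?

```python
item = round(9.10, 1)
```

round() with ndigits arg returns float

float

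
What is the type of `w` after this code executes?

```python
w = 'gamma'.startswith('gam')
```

str.startswith() returns bool

bool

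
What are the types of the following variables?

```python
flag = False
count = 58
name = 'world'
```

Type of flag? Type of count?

flag is bool; count is int

bool, int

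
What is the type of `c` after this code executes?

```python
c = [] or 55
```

'or' returns first truthy value (55, which is int)

int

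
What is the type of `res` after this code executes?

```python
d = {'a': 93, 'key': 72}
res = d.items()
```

dict.items() returns a dict_items view

dict_items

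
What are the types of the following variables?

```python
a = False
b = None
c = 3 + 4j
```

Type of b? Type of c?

b is NoneType; c is complex

NoneType, complex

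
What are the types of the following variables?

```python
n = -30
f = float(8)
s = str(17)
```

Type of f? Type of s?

f is float; s is str

float, str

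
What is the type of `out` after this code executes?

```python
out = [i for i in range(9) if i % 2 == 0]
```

A list comprehension [...] produces a list

list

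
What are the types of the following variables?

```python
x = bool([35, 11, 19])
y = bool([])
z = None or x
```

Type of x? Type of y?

bool() returns bool; bool() returns bool

bool, bool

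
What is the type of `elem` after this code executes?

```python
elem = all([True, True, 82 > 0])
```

all() returns bool

bool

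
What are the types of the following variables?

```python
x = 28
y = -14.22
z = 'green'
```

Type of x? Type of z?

x is int; z is str

int, str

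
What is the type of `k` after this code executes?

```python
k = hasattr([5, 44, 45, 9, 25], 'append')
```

hasattr() returns bool

bool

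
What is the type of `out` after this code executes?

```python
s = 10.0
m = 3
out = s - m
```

float - int returns float (10.0 - 3 = 7.0)

float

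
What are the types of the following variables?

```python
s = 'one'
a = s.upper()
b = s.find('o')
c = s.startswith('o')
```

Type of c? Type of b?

str.startswith() returns bool; str.find() returns int

bool, int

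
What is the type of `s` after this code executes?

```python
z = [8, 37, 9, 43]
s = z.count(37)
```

list.count() returns int

int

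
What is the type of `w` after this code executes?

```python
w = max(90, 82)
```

max() of ints returns int

int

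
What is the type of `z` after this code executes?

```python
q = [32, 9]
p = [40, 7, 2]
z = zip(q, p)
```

zip() returns a zip iterator object

zip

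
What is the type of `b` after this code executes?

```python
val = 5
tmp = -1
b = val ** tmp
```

int ** negative int returns float

float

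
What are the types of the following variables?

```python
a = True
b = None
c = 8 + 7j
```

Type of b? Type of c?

b is NoneType; c is complex

NoneType, complex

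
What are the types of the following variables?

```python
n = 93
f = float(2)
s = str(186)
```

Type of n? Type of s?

n is int; s is str

int, str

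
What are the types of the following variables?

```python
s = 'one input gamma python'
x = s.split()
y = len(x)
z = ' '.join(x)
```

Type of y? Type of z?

len() returns int; str.join() returns str

int, str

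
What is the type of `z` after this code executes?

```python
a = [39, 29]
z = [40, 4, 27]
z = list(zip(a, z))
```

list(zip(...)) returns a list of tuples

list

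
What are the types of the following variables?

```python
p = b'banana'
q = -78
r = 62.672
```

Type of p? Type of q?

p is bytes; q is int

bytes, int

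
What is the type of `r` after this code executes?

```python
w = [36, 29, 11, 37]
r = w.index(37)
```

list.index() returns int

int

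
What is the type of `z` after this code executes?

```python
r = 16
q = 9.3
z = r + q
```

int + float returns float (16 + 9.3 = 25.3)

float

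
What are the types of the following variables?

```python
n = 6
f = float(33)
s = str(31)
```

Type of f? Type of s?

f is float; s is str

float, str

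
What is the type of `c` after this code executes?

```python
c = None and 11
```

'and' returns first falsy value (None)

NoneType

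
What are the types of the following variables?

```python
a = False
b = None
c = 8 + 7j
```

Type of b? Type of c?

b is NoneType; c is complex

NoneType, complex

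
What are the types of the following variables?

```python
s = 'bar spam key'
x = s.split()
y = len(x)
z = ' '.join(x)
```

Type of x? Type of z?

str.split() returns list; str.join() returns str

list, str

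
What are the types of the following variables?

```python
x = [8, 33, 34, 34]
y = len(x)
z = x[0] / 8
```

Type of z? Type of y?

int / int returns float; len() returns int

float, int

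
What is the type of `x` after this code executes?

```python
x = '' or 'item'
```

'or' returns first truthy value ('item', which is str)

str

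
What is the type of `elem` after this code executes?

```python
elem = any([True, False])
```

any() returns bool

bool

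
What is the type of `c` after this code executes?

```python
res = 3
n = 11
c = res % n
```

int % int returns int (3 % 11 = 3)

int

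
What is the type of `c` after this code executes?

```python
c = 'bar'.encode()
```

str.encode() returns bytes

bytes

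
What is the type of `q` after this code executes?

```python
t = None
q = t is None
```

'is' comparison returns bool

bool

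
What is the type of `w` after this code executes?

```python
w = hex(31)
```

hex() returns str representation

str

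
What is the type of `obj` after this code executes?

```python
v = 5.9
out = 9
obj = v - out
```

float - int returns float (5.9 - 9 = -3.1)

float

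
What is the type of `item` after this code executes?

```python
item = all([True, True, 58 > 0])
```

all() returns bool

bool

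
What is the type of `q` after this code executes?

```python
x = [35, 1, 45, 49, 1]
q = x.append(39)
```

list.append() returns None (mutates in place)

NoneType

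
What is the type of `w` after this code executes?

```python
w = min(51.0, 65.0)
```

min() of floats returns float

float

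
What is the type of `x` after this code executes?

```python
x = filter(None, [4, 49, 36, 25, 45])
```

filter() returns a filter iterator object

filter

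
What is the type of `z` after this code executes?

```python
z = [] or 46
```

'or' returns first truthy value (46, which is int)

int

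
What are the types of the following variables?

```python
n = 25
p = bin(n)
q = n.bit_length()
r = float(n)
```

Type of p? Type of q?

bin() returns str; int.bit_length() returns int

str, int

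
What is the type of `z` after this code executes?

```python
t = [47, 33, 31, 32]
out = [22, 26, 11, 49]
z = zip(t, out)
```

zip() returns a zip iterator object

zip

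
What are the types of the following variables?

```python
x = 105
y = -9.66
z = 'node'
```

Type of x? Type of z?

x is int; z is str

int, str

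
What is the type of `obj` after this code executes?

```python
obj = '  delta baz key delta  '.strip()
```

str.strip() returns str

str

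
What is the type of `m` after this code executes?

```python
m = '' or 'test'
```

'or' returns first truthy value ('test', which is str)

str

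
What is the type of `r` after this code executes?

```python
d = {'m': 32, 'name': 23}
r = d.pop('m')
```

dict.pop() returns the value (int)

int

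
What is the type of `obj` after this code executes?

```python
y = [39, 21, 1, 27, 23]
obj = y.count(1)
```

list.count() returns int

int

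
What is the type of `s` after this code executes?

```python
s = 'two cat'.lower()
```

str.lower() returns str

str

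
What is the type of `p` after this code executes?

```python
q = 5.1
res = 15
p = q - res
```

float - int returns float (5.1 - 15 = -9.9)

float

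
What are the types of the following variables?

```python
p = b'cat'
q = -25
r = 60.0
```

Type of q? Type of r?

q is int; r is float

int, float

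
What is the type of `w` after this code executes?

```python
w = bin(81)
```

bin() returns str representation

str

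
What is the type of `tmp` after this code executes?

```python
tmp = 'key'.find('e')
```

str.find() returns int (index, or -1)

int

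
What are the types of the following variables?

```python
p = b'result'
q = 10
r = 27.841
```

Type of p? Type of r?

p is bytes; r is float

bytes, float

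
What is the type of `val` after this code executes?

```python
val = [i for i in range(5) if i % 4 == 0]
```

A list comprehension [...] produces a list

list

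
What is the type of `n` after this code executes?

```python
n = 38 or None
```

'or' returns first truthy value (38, int)

int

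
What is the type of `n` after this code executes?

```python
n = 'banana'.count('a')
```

str.count() returns int

int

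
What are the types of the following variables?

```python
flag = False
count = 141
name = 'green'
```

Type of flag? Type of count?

flag is bool; count is int

bool, int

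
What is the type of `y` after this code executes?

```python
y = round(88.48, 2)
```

round() with ndigits arg returns float

float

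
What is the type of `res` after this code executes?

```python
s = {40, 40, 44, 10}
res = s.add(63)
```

set.add() returns None (mutates in place)

NoneType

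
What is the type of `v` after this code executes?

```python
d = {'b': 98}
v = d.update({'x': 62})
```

dict.update() returns None

NoneType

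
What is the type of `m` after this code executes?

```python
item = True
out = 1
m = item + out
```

bool + int returns int (True is 1, so 1 + 1 = 2)

int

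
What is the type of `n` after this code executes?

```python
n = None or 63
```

'or' with None returns the other value (63, int)

int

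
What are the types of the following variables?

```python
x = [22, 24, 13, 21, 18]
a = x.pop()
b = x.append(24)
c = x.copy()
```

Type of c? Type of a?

list.copy() returns list; list.pop() returns the element (int)

list, int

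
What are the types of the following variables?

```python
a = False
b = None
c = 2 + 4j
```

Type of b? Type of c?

b is NoneType; c is complex

NoneType, complex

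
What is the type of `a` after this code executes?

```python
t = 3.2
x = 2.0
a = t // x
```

float // float returns float (floor division preserves float type)

float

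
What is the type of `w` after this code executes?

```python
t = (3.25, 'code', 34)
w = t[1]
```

Index 1 of tuple is 'code' which is str

str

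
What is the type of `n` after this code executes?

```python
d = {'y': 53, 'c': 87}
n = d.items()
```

dict.items() returns a dict_items view

dict_items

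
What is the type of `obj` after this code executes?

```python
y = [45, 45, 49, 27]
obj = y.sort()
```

list.sort() returns None (sorts in place)

NoneType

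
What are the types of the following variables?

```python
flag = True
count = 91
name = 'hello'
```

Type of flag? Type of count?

flag is bool; count is int

bool, int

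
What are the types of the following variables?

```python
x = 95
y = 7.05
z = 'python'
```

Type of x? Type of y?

x is int; y is float

int, float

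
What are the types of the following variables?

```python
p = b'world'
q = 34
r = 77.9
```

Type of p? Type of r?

p is bytes; r is float

bytes, float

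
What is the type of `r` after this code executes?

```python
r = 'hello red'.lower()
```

str.lower() returns str

str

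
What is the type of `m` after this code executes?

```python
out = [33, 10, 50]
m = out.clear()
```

list.clear() returns None

NoneType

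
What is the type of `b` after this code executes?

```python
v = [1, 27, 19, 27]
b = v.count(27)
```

list.count() returns int

int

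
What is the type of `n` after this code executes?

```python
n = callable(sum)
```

callable() returns bool

bool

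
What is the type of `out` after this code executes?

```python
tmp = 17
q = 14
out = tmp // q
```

int // int returns int (17 // 14 = 1)

int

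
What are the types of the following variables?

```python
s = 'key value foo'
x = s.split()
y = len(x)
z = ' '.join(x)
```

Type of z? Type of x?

str.join() returns str; str.split() returns list

str, list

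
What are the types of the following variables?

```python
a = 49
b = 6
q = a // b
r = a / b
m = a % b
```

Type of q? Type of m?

int // int returns int; int % int returns int

int, int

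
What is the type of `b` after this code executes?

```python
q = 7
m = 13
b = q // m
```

int // int returns int (7 // 13 = 0)

int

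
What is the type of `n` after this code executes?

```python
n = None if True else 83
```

Ternary: condition is True, if branch (None) taken → NoneType

NoneType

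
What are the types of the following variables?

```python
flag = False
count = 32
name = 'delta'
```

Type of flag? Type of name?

flag is bool; name is str

bool, str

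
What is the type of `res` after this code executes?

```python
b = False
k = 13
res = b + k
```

bool + int returns int (False is 0, so 0 + 13 = 13)

int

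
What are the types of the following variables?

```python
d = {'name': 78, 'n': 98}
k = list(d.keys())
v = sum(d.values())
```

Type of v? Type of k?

sum of int values returns int; list(...) returns list

int, list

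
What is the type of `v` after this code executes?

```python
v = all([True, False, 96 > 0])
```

all() returns bool

bool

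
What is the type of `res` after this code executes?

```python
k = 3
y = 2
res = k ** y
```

int ** positive int returns int (3 ** 2 = 9)

int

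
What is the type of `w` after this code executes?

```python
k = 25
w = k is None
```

'is' comparison returns bool

bool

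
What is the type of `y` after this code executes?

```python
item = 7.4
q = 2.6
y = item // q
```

float // float returns float (floor division preserves float type)

float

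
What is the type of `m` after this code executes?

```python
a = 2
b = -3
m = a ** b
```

int ** negative int returns float

float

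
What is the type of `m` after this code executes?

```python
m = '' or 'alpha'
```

'or' returns first truthy value ('alpha', which is str)

str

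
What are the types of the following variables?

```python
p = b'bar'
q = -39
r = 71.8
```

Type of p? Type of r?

p is bytes; r is float

bytes, float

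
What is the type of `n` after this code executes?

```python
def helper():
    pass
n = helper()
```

A function with no return statement returns None

NoneType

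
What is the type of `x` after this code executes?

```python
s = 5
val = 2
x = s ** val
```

int ** positive int returns int (5 ** 2 = 25)

int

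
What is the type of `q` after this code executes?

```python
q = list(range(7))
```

list(range(...)) returns list

list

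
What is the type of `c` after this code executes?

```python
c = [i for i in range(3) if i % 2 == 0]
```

A list comprehension [...] produces a list

list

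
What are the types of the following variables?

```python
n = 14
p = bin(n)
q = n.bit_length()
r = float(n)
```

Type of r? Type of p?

float() returns float; bin() returns str

float, str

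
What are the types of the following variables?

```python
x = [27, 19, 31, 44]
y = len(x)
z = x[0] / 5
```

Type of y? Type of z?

len() returns int; int / int returns float

int, float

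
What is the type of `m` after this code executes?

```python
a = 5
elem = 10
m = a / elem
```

int / int always returns float in Python 3 (5 / 10 = 0.5)

float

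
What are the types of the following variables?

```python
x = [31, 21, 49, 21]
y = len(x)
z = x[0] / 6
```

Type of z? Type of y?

int / int returns float; len() returns int

float, int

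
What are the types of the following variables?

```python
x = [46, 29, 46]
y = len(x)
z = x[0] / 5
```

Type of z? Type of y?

int / int returns float; len() returns int

float, int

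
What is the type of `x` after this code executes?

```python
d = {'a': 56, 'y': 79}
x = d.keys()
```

.keys() returns a dict_keys view object

dict_keys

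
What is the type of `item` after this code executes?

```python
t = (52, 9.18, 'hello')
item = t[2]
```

Index 2 of tuple is 'hello' which is str

str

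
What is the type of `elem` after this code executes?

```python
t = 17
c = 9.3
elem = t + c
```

int + float returns float (17 + 9.3 = 26.3)

float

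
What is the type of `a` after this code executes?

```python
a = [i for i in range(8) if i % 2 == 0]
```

A list comprehension [...] produces a list

list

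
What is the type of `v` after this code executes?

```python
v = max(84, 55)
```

max() of ints returns int

int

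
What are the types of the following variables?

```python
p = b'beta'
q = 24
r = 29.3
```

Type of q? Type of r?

q is int; r is float

int, float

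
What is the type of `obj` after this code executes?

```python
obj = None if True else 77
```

Ternary: condition is True, if branch (None) taken → NoneType

NoneType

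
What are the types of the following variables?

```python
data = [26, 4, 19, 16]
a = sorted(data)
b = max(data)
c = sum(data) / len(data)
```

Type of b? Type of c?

max of ints returns int; int / int returns float

int, float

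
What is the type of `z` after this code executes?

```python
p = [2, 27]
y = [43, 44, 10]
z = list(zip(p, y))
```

list(zip(...)) returns a list of tuples

list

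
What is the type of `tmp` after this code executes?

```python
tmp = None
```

None has type NoneType

NoneType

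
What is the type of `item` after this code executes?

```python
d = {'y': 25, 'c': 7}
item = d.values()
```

.values() returns a dict_values view object

dict_values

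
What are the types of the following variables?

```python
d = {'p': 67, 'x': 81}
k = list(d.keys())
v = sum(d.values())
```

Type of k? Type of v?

list(...) returns list; sum of int values returns int

list, int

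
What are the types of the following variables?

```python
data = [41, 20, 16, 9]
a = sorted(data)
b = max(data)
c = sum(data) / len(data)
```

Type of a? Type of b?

sorted() returns list; max of ints returns int

list, int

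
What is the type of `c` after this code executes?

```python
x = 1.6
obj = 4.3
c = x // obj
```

float // float returns float (floor division preserves float type)

float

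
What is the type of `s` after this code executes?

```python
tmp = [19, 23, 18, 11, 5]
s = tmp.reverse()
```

list.reverse() returns None

NoneType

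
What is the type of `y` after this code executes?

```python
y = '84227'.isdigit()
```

str.isdigit() returns bool

bool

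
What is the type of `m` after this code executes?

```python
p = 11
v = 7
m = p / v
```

int / int always returns float in Python 3 (11 / 7 = 1.57143)

float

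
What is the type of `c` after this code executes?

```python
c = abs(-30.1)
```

abs() of float returns float

float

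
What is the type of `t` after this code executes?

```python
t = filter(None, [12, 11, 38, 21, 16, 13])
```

filter() returns a filter iterator object

filter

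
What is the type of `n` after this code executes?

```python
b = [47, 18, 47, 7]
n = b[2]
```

Indexing a list of ints returns int (b[2] = 47)

int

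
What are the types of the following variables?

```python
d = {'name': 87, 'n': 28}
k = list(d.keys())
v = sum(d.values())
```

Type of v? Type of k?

sum of int values returns int; list(...) returns list

int, list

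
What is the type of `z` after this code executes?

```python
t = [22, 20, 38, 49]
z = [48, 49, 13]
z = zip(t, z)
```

zip() returns a zip iterator object

zip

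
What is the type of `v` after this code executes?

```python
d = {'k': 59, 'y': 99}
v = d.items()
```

dict.items() returns a dict_items view

dict_items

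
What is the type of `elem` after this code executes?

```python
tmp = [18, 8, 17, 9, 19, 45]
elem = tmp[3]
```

Indexing a list of ints returns int (tmp[3] = 9)

int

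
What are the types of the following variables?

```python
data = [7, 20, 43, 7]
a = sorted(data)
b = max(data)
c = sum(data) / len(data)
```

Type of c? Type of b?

int / int returns float; max of ints returns int

float, int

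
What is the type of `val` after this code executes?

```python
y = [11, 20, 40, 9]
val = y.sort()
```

list.sort() returns None (sorts in place)

NoneType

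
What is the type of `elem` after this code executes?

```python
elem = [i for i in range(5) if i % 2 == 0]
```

A list comprehension [...] produces a list

list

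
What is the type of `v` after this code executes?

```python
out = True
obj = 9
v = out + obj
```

bool + int returns int (True is 1, so 1 + 9 = 10)

int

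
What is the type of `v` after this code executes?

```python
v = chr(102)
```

chr() returns str (single character)

str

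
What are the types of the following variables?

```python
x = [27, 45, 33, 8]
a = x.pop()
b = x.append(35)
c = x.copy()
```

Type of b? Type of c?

list.append() returns None; list.copy() returns list

NoneType, list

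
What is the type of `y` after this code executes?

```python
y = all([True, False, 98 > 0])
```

all() returns bool

bool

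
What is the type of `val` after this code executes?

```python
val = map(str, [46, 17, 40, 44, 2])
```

map() returns a map iterator object

map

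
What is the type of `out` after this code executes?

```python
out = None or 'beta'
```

'or' with None returns the other value ('beta', str)

str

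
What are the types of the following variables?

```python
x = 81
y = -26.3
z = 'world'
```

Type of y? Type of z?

y is float; z is str

float, str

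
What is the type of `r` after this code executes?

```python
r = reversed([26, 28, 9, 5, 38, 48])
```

reversed() on a list returns a list_reverseiterator

list_reverseiterator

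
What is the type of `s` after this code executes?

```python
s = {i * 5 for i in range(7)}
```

A set comprehension {expr for x in iterable} produces a set

set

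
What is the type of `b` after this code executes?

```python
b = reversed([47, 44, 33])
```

reversed() on a list returns a list_reverseiterator

list_reverseiterator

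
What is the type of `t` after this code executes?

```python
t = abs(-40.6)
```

abs() of float returns float

float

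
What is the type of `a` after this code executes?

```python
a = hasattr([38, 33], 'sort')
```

hasattr() returns bool

bool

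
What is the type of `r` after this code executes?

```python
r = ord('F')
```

ord() returns int (Unicode code point)

int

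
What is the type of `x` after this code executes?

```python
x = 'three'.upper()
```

str.upper() returns str

str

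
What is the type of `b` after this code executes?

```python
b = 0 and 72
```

'and' returns the first falsy value (0, which is int)

int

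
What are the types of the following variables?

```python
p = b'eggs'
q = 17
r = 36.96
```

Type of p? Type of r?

p is bytes; r is float

bytes, float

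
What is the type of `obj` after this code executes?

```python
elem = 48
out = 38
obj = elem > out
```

Comparison operators return bool

bool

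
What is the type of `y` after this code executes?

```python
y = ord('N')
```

ord() returns int (Unicode code point)

int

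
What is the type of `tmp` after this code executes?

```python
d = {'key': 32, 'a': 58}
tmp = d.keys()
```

.keys() returns a dict_keys view object

dict_keys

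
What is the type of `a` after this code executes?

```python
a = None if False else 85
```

Ternary: condition is False, else branch (85) taken → int

int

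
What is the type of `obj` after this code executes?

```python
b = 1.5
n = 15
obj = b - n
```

float - int returns float (1.5 - 15 = -13.5)

float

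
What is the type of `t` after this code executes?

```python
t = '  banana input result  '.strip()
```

str.strip() returns str

str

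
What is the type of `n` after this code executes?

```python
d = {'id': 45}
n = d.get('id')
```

dict.get() returns the value (int) when key is found

int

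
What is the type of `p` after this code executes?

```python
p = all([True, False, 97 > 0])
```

all() returns bool

bool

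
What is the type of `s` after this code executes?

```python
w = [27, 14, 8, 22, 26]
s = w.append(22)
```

list.append() returns None (mutates in place)

NoneType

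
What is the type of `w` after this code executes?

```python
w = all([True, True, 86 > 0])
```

all() returns bool

bool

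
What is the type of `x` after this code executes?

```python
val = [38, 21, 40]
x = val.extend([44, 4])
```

list.extend() returns None

NoneType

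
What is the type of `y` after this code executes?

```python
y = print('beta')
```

print() returns None

NoneType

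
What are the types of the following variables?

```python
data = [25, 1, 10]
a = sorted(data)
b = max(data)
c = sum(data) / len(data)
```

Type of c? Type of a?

int / int returns float; sorted() returns list

float, list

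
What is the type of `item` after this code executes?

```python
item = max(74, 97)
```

max() of ints returns int

int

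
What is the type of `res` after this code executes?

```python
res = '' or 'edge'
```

'or' returns first truthy value ('edge', which is str)

str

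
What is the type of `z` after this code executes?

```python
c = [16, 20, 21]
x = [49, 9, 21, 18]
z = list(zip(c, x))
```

list(zip(...)) returns a list of tuples

list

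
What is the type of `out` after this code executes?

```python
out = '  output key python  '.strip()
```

str.strip() returns str

str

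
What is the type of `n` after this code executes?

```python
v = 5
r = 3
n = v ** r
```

int ** positive int returns int (5 ** 3 = 125)

int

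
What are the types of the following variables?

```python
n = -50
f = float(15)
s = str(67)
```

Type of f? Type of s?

f is float; s is str

float, str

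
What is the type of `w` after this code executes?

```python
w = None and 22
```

'and' returns first falsy value (None)

NoneType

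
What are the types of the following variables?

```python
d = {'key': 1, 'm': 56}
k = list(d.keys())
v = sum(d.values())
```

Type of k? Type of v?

list(...) returns list; sum of int values returns int

list, int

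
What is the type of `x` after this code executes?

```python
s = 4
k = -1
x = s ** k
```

int ** negative int returns float

float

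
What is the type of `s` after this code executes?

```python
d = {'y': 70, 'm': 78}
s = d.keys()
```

.keys() returns a dict_keys view object

dict_keys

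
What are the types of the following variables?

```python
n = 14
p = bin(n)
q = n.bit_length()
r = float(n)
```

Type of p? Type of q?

bin() returns str; int.bit_length() returns int

str, int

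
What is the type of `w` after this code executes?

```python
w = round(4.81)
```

round() with no ndigits arg returns int

int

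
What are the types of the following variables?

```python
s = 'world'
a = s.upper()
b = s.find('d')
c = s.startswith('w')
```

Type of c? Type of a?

str.startswith() returns bool; str.upper() returns str

bool, str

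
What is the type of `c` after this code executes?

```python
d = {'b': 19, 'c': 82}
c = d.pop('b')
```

dict.pop() returns the value (int)

int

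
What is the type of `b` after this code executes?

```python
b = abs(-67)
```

abs() of int returns int

int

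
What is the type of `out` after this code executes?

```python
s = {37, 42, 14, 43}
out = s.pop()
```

Popping from a set of ints returns int

int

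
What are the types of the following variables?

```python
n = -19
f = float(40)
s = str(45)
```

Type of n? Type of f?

n is int; f is float

int, float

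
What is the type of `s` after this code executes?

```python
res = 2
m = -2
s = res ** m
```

int ** negative int returns float

float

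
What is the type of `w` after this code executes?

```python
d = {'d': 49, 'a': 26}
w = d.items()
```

dict.items() returns a dict_items view

dict_items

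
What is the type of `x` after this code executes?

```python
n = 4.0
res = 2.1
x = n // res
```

float // float returns float (floor division preserves float type)

float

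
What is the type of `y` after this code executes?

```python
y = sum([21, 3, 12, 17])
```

sum() of ints returns int

int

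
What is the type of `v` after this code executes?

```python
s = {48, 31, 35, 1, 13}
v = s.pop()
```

Popping from a set of ints returns int

int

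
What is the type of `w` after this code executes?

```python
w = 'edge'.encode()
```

str.encode() returns bytes

bytes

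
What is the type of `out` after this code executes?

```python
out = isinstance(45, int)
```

isinstance() returns bool

bool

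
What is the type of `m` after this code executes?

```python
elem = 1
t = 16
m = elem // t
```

int // int returns int (1 // 16 = 0)

int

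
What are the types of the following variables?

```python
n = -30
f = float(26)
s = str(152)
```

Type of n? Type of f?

n is int; f is float

int, float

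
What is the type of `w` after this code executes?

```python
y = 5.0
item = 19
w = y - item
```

float - int returns float (5.0 - 19 = -14.0)

float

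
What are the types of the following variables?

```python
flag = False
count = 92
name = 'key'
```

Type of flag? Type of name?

flag is bool; name is str

bool, str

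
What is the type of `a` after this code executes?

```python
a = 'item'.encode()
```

str.encode() returns bytes

bytes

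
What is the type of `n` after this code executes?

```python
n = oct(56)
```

oct() returns str representation

str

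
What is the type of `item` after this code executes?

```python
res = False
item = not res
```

'not' always returns bool

bool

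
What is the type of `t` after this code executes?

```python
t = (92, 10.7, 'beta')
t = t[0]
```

Index 0 of tuple is 92 which is int

int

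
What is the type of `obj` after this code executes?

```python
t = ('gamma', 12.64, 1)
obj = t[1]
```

Index 1 of tuple is 12.64 which is float

float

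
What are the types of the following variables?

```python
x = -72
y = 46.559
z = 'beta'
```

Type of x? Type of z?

x is int; z is str

int, str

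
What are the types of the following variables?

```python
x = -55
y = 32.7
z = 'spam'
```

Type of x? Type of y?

x is int; y is float

int, float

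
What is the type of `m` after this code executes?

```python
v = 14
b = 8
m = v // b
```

int // int returns int (14 // 8 = 1)

int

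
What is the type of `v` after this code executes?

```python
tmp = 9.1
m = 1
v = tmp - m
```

float - int returns float (9.1 - 1 = 8.1)

float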